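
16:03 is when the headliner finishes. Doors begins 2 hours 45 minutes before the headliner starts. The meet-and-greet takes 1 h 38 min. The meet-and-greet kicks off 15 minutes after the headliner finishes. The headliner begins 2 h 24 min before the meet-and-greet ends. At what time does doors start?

The meet-and-greet starts at 16:03 + 15 min = 16:18.
The meet-and-greet ends at 16:18 + 98 min = 17:56.
The headliner starts at 17:56 − 144 min = 15:32.
Doors starts at 15:32 − 165 min = 12:47.

12:47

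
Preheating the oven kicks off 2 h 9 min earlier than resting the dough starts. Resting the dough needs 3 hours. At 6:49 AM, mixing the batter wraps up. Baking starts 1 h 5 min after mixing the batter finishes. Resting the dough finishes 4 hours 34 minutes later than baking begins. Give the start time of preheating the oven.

Baking starts at 6:49 AM + 65 min = 7:54 AM.
Resting the dough ends at 7:54 AM + 274 min = 12:28 PM.
Resting the dough starts at 12:28 PM − 180 min = 9:28 AM.
Preheating the oven starts at 9:28 AM − 129 min = 7:19 AM.

7:19 AM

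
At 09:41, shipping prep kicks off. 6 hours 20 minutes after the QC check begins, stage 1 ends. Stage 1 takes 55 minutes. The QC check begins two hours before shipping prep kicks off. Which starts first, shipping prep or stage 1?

The QC check starts at 09:41 − 120 min = 07:41.
Stage 1 ends at 07:41 + 380 min = 14:01.
Stage 1 starts at 14:01 − 55 min = 13:06.
Shipping prep starts at 09:41 and stage 1 starts at 13:06, so shipping prep is first.

shipping prep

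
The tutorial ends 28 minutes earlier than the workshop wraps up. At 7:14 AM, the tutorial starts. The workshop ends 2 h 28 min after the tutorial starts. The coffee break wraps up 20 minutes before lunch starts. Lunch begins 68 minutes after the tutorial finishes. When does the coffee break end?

10:02 AM

The workshop ends at 7:14 AM + 148 min = 9:42 AM.
The tutorial ends at 9:42 AM − 28 min = 9:14 AM.
Lunch starts at 9:14 AM + 68 min = 10:22 AM.
The coffee break ends at 10:22 AM − 20 min = 10:02 AM.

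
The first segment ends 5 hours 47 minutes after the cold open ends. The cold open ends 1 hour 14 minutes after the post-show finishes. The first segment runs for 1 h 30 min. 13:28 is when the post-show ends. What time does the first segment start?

18:59

The cold open ends at 13:28 + 74 min = 14:42.
The first segment ends at 14:42 + 347 min = 20:29.
The first segment starts at 20:29 − 90 min = 18:59.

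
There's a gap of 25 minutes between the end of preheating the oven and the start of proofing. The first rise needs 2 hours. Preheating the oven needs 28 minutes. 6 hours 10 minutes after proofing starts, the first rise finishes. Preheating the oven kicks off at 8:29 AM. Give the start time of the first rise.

Preheating the oven ends at 8:29 AM + 28 min = 8:57 AM.
Proofing starts at 8:57 AM + 25 min = 9:22 AM.
The first rise ends at 9:22 AM + 370 min = 3:32 PM.
The first rise starts at 3:32 PM − 120 min = 1:32 PM.

1:32 PM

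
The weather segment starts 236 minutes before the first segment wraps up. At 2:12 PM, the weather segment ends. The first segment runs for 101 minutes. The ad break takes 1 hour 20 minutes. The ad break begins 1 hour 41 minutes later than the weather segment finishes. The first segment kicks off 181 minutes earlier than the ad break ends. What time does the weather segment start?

11:57 AM

The ad break starts at 2:12 PM + 101 min = 3:53 PM.
The ad break ends at 3:53 PM + 80 min = 5:13 PM.
The first segment starts at 5:13 PM − 181 min = 2:12 PM.
The first segment ends at 2:12 PM + 101 min = 3:53 PM.
The weather segment starts at 3:53 PM − 236 min = 11:57 AM.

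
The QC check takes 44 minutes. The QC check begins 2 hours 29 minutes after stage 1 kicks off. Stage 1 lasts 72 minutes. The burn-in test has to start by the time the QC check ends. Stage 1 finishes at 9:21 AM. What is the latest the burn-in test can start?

Stage 1 starts at 9:21 AM − 72 min = 8:09 AM.
The QC check starts at 8:09 AM + 149 min = 10:38 AM.
The QC check ends at 10:38 AM + 44 min = 11:22 AM.
The burn-in test is bounded by the QC check, so the latest it can start is 11:22 AM.

11:22 AM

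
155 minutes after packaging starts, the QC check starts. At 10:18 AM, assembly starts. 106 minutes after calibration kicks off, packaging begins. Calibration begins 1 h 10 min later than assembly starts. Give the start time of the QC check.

3:49 PM

Calibration starts at 10:18 AM + 70 min = 11:28 AM.
Packaging starts at 11:28 AM + 106 min = 1:14 PM.
The QC check starts at 1:14 PM + 155 min = 3:49 PM.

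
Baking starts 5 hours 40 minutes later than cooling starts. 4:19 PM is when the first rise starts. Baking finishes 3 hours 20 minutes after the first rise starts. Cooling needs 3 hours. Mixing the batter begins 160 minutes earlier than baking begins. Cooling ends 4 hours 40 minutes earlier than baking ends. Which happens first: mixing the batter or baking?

mixing the batter

Baking ends at 4:19 PM + 200 min = 7:39 PM.
Cooling ends at 7:39 PM − 280 min = 2:59 PM.
Cooling starts at 2:59 PM − 180 min = 11:59 AM.
Baking starts at 11:59 AM + 340 min = 5:39 PM.
Mixing the batter starts at 5:39 PM − 160 min = 2:59 PM.
Mixing the batter starts at 2:59 PM and baking starts at 5:39 PM, so mixing the batter is first.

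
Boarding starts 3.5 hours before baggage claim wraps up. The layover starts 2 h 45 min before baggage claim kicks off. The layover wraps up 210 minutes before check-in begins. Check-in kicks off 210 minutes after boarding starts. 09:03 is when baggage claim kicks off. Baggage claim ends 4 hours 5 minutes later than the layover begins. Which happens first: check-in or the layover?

the layover

The layover starts at 09:03 − 165 min = 06:18.
Baggage claim ends at 06:18 + 245 min = 10:23.
Boarding starts at 10:23 − 210 min = 06:53.
Check-in starts at 06:53 + 210 min = 10:23.
Check-in starts at 10:23 and the layover starts at 06:18, so the layover is first.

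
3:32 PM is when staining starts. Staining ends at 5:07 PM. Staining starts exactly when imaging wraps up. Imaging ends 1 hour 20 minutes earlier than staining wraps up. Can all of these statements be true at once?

No

Imaging ends at 5:07 PM − 80 min = 3:47 PM.
So staining starts at 3:47 PM.
But staining is also said to start at 3:32 PM — a 15-minute conflict.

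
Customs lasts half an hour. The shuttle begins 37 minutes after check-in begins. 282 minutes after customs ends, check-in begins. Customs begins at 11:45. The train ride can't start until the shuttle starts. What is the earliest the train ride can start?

Customs ends at 11:45 + 30 min = 12:15.
Check-in starts at 12:15 + 282 min = 16:57.
The shuttle starts at 16:57 + 37 min = 17:34.
The train ride is bounded by the shuttle, so the earliest it can start is 17:34.

17:34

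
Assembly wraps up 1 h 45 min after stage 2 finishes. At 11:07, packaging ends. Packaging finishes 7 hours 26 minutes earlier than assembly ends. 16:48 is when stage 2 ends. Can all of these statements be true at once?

Yes

Assembly ends at 16:48 + 105 min = 18:33.
Packaging ends at 18:33 − 446 min = 11:07.
That matches the stated 11:07, so the schedule is consistent.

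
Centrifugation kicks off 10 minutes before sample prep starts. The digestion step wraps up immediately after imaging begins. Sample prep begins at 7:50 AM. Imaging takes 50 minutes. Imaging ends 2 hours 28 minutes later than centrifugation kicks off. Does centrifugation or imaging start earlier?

Centrifugation starts at 7:50 AM − 10 min = 7:40 AM.
Imaging ends at 7:40 AM + 148 min = 10:08 AM.
Imaging starts at 10:08 AM − 50 min = 9:18 AM.
Centrifugation starts at 7:40 AM and imaging starts at 9:18 AM, so centrifugation is first.

centrifugation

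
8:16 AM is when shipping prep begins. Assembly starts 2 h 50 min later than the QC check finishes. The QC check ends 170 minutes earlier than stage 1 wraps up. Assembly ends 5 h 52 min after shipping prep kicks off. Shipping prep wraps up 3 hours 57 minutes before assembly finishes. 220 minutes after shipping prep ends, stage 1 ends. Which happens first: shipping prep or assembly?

Assembly ends at 8:16 AM + 352 min = 2:08 PM.
Shipping prep ends at 2:08 PM − 237 min = 10:11 AM.
Stage 1 ends at 10:11 AM + 220 min = 1:51 PM.
The QC check ends at 1:51 PM − 170 min = 11:01 AM.
Assembly starts at 11:01 AM + 170 min = 1:51 PM.
Shipping prep starts at 8:16 AM and assembly starts at 1:51 PM, so shipping prep is first.

shipping prep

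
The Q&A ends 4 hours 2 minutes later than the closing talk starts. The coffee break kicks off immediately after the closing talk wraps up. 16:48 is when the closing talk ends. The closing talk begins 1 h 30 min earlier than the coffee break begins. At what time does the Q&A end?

The coffee break starts at 16:48.
The closing talk starts at 16:48 − 90 min = 15:18.
The Q&A ends at 15:18 + 242 min = 19:20.

19:20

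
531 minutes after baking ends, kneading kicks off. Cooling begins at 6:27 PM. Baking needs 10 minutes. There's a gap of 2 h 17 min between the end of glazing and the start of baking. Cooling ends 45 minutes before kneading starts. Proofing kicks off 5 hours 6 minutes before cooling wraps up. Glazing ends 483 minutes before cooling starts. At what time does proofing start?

3:51 PM

Glazing ends at 6:27 PM − 483 min = 10:24 AM.
Baking starts at 10:24 AM + 137 min = 12:41 PM.
Baking ends at 12:41 PM + 10 min = 12:51 PM.
Kneading starts at 12:51 PM + 531 min = 9:42 PM.
Cooling ends at 9:42 PM − 45 min = 8:57 PM.
Proofing starts at 8:57 PM − 306 min = 3:51 PM.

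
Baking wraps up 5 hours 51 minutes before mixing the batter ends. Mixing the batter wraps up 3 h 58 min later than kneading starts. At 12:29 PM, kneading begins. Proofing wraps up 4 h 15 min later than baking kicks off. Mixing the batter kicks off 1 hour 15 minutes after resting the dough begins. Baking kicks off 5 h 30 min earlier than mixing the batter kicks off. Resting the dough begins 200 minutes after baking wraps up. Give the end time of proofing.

1:56 PM

Mixing the batter ends at 12:29 PM + 238 min = 4:27 PM.
Baking ends at 4:27 PM − 351 min = 10:36 AM.
Resting the dough starts at 10:36 AM + 200 min = 1:56 PM.
Mixing the batter starts at 1:56 PM + 75 min = 3:11 PM.
Baking starts at 3:11 PM − 330 min = 9:41 AM.
Proofing ends at 9:41 AM + 255 min = 1:56 PM.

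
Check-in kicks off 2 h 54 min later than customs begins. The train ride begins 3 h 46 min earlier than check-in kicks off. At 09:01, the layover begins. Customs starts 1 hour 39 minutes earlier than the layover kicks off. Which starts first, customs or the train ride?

the train ride

Customs starts at 09:01 − 99 min = 07:22.
Check-in starts at 07:22 + 174 min = 10:16.
The train ride starts at 10:16 − 226 min = 06:30.
Customs starts at 07:22 and the train ride starts at 06:30, so the train ride is first.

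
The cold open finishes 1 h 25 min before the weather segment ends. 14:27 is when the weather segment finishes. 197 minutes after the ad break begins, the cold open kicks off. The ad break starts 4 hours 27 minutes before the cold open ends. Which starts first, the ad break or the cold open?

The cold open ends at 14:27 − 85 min = 13:02.
The ad break starts at 13:02 − 267 min = 08:35.
The cold open starts at 08:35 + 197 min = 11:52.
The ad break starts at 08:35 and the cold open starts at 11:52, so the ad break is first.

the ad break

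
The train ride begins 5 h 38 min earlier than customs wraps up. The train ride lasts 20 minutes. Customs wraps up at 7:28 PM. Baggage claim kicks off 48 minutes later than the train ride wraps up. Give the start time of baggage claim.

2:58 PM

The train ride starts at 7:28 PM − 338 min = 1:50 PM.
The train ride ends at 1:50 PM + 20 min = 2:10 PM.
Baggage claim starts at 2:10 PM + 48 min = 2:58 PM.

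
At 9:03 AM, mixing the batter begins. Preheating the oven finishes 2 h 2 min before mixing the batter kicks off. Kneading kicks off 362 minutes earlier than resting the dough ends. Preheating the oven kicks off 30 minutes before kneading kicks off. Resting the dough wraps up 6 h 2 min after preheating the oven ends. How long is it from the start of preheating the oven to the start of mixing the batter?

Preheating the oven ends at 9:03 AM − 122 min = 7:01 AM.
Resting the dough ends at 7:01 AM + 362 min = 1:03 PM.
Kneading starts at 1:03 PM − 362 min = 7:01 AM.
Preheating the oven starts at 7:01 AM − 30 min = 6:31 AM.
From 6:31 AM to 9:03 AM is 2 h 32 min.

2 h 32 min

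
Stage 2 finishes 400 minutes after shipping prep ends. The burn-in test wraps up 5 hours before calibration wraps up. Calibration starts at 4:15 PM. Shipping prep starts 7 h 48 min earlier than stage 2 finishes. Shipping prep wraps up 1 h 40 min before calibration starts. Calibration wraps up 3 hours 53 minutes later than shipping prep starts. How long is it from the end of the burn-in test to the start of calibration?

Shipping prep ends at 4:15 PM − 100 min = 2:35 PM.
Stage 2 ends at 2:35 PM + 400 min = 9:15 PM.
Shipping prep starts at 9:15 PM − 468 min = 1:27 PM.
Calibration ends at 1:27 PM + 233 min = 5:20 PM.
The burn-in test ends at 5:20 PM − 300 min = 12:20 PM.
From 12:20 PM to 4:15 PM is 3 hours 55 minutes.

3 hours 55 minutes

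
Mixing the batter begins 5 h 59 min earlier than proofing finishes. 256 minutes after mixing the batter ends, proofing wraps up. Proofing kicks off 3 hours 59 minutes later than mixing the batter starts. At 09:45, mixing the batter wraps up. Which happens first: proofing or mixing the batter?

Proofing ends at 09:45 + 256 min = 14:01.
Mixing the batter starts at 14:01 − 359 min = 08:02.
Proofing starts at 08:02 + 239 min = 12:01.
Proofing starts at 12:01 and mixing the batter starts at 08:02, so mixing the batter is first.

mixing the batter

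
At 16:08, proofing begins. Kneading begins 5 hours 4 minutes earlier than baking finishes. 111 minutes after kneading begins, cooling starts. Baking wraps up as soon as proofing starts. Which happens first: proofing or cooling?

Baking ends at 16:08.
Kneading starts at 16:08 − 304 min = 11:04.
Cooling starts at 11:04 + 111 min = 12:55.
Proofing starts at 16:08 and cooling starts at 12:55, so cooling is first.

cooling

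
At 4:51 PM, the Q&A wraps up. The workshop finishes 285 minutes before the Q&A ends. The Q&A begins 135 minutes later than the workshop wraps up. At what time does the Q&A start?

2:21 PM

The workshop ends at 4:51 PM − 285 min = 12:06 PM.
The Q&A starts at 12:06 PM + 135 min = 2:21 PM.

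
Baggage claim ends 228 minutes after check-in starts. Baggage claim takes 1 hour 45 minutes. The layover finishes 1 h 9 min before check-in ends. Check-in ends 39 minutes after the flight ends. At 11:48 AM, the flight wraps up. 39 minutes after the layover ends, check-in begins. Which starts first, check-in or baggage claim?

Check-in ends at 11:48 AM + 39 min = 12:27 PM.
The layover ends at 12:27 PM − 69 min = 11:18 AM.
Check-in starts at 11:18 AM + 39 min = 11:57 AM.
Baggage claim ends at 11:57 AM + 228 min = 3:45 PM.
Baggage claim starts at 3:45 PM − 105 min = 2:00 PM.
Check-in starts at 11:57 AM and baggage claim starts at 2:00 PM, so check-in is first.

check-in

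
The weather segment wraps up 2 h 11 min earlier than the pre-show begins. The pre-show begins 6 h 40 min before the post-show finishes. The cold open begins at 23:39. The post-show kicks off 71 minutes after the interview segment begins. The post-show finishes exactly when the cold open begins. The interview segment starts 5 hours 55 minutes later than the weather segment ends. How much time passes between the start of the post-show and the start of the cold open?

The post-show ends at 23:39.
The pre-show starts at 23:39 − 400 min = 16:59.
The weather segment ends at 16:59 − 131 min = 14:48.
The interview segment starts at 14:48 + 355 min = 20:43.
The post-show starts at 20:43 + 71 min = 21:54.
From 21:54 to 23:39 is 105 minutes.

105 minutes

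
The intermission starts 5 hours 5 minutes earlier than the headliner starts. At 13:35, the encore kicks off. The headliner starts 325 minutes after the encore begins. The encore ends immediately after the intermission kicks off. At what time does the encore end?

The headliner starts at 13:35 + 325 min = 19:00.
The intermission starts at 19:00 − 305 min = 13:55.
So the encore ends at 13:55.

13:55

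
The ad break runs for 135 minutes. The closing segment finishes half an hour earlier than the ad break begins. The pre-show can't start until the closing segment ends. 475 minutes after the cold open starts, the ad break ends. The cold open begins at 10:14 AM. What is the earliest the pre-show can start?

3:24 PM

The ad break ends at 10:14 AM + 475 min = 6:09 PM.
The ad break starts at 6:09 PM − 135 min = 3:54 PM.
The closing segment ends at 3:54 PM − 30 min = 3:24 PM.
The pre-show is bounded by the closing segment, so the earliest it can start is 3:24 PM.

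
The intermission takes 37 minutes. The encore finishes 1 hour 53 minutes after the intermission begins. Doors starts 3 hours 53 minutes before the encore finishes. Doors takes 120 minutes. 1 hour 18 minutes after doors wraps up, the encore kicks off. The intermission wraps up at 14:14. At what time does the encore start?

14:55

The intermission starts at 14:14 − 37 min = 13:37.
The encore ends at 13:37 + 113 min = 15:30.
Doors starts at 15:30 − 233 min = 11:37.
Doors ends at 11:37 + 120 min = 13:37.
The encore starts at 13:37 + 78 min = 14:55.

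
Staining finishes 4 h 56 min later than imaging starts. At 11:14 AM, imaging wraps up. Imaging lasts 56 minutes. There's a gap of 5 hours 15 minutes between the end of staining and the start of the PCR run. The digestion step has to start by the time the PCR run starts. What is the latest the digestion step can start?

Imaging starts at 11:14 AM − 56 min = 10:18 AM.
Staining ends at 10:18 AM + 296 min = 3:14 PM.
The PCR run starts at 3:14 PM + 315 min = 8:29 PM.
The digestion step is bounded by the PCR run, so the latest it can start is 8:29 PM.

8:29 PM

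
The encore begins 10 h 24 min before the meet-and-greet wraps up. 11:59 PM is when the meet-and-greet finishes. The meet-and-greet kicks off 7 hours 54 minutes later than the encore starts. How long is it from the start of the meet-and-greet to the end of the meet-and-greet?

2 hours 30 minutes

The encore starts at 11:59 PM − 624 min = 1:35 PM.
The meet-and-greet starts at 1:35 PM + 474 min = 9:29 PM.
From 9:29 PM to 11:59 PM is 2 hours 30 minutes.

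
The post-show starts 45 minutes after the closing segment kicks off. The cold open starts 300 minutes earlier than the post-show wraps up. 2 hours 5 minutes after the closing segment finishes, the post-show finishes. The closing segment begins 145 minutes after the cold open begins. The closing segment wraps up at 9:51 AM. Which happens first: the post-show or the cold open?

The post-show ends at 9:51 AM + 125 min = 11:56 AM.
The cold open starts at 11:56 AM − 300 min = 6:56 AM.
The closing segment starts at 6:56 AM + 145 min = 9:21 AM.
The post-show starts at 9:21 AM + 45 min = 10:06 AM.
The post-show starts at 10:06 AM and the cold open starts at 6:56 AM, so the cold open is first.

the cold open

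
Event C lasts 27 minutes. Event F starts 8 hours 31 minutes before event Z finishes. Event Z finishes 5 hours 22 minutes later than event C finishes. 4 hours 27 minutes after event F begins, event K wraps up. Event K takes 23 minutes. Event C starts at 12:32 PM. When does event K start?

1:54 PM

Event C ends at 12:32 PM + 27 min = 12:59 PM.
Event Z ends at 12:59 PM + 322 min = 6:21 PM.
Event F starts at 6:21 PM − 511 min = 9:50 AM.
Event K ends at 9:50 AM + 267 min = 2:17 PM.
Event K starts at 2:17 PM − 23 min = 1:54 PM.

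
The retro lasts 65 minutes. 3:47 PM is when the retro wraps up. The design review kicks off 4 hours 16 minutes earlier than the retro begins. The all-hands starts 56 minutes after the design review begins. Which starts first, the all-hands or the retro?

The retro starts at 3:47 PM − 65 min = 2:42 PM.
The design review starts at 2:42 PM − 256 min = 10:26 AM.
The all-hands starts at 10:26 AM + 56 min = 11:22 AM.
The all-hands starts at 11:22 AM and the retro starts at 2:42 PM, so the all-hands is first.

the all-hands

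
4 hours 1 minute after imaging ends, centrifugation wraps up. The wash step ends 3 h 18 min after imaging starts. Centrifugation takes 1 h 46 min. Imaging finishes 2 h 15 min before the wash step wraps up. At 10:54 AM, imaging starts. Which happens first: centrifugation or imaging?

imaging

The wash step ends at 10:54 AM + 198 min = 2:12 PM.
Imaging ends at 2:12 PM − 135 min = 11:57 AM.
Centrifugation ends at 11:57 AM + 241 min = 3:58 PM.
Centrifugation starts at 3:58 PM − 106 min = 2:12 PM.
Centrifugation starts at 2:12 PM and imaging starts at 10:54 AM, so imaging is first.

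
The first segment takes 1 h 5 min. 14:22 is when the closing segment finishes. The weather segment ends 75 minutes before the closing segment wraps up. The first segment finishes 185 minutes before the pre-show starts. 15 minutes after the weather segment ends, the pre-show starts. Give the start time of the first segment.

09:12

The weather segment ends at 14:22 − 75 min = 13:07.
The pre-show starts at 13:07 + 15 min = 13:22.
The first segment ends at 13:22 − 185 min = 10:17.
The first segment starts at 10:17 − 65 min = 09:12.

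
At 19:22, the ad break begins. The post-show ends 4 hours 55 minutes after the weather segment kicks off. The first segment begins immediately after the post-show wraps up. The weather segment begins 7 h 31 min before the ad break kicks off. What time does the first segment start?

16:46

The weather segment starts at 19:22 − 451 min = 11:51.
The post-show ends at 11:51 + 295 min = 16:46.
So the first segment starts at 16:46.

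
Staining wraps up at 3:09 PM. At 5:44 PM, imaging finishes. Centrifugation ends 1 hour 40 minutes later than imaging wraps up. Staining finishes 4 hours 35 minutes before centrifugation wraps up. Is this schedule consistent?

No

Centrifugation ends at 5:44 PM + 100 min = 7:24 PM.
Staining ends at 7:24 PM − 275 min = 2:49 PM.
But staining is also said to end at 3:09 PM — a 20-minute conflict.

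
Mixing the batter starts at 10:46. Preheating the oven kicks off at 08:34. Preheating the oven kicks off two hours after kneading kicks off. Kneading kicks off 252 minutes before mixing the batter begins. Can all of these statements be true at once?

Yes

Kneading starts at 10:46 − 252 min = 06:34.
Preheating the oven starts at 06:34 + 120 min = 08:34.
That matches the stated 08:34, so the schedule is consistent.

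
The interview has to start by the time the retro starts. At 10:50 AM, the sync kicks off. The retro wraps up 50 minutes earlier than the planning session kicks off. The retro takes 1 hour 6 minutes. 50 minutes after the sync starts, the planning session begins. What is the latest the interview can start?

9:44 AM

The planning session starts at 10:50 AM + 50 min = 11:40 AM.
The retro ends at 11:40 AM − 50 min = 10:50 AM.
The retro starts at 10:50 AM − 66 min = 9:44 AM.
The interview is bounded by the retro, so the latest it can start is 9:44 AM.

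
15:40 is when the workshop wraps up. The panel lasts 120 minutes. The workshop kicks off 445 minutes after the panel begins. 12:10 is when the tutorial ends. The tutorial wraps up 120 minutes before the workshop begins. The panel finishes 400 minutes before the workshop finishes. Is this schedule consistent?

No

The panel ends at 15:40 − 400 min = 09:00.
The panel starts at 09:00 − 120 min = 07:00.
The workshop starts at 07:00 + 445 min = 14:25.
The tutorial ends at 14:25 − 120 min = 12:25.
But the tutorial is also said to end at 12:10 — a 15-minute conflict.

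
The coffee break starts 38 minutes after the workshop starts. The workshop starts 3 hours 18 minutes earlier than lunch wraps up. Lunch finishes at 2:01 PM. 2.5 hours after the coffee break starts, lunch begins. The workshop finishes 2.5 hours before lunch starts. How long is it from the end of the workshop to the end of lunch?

The workshop starts at 2:01 PM − 198 min = 10:43 AM.
The coffee break starts at 10:43 AM + 38 min = 11:21 AM.
Lunch starts at 11:21 AM + 150 min = 1:51 PM.
The workshop ends at 1:51 PM − 150 min = 11:21 AM.
From 11:21 AM to 2:01 PM is 2 h 40 min.

2 h 40 min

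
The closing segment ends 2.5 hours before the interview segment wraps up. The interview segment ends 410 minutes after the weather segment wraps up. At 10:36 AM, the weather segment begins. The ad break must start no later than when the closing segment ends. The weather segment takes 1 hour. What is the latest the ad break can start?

3:56 PM

The weather segment ends at 10:36 AM + 60 min = 11:36 AM.
The interview segment ends at 11:36 AM + 410 min = 6:26 PM.
The closing segment ends at 6:26 PM − 150 min = 3:56 PM.
The ad break is bounded by the closing segment, so the latest it can start is 3:56 PM.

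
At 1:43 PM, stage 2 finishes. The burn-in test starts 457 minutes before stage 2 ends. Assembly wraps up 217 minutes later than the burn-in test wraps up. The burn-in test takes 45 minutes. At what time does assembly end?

10:28 AM

The burn-in test starts at 1:43 PM − 457 min = 6:06 AM.
The burn-in test ends at 6:06 AM + 45 min = 6:51 AM.
Assembly ends at 6:51 AM + 217 min = 10:28 AM.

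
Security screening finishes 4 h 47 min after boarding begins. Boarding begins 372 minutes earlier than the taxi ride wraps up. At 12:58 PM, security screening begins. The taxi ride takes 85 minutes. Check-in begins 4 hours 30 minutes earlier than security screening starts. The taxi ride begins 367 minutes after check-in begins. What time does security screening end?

2:35 PM

Check-in starts at 12:58 PM − 270 min = 8:28 AM.
The taxi ride starts at 8:28 AM + 367 min = 2:35 PM.
The taxi ride ends at 2:35 PM + 85 min = 4:00 PM.
Boarding starts at 4:00 PM − 372 min = 9:48 AM.
Security screening ends at 9:48 AM + 287 min = 2:35 PM.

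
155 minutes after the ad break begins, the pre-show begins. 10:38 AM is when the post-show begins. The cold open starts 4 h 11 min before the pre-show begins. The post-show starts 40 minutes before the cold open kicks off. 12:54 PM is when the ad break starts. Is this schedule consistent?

Yes

The pre-show starts at 12:54 PM + 155 min = 3:29 PM.
The cold open starts at 3:29 PM − 251 min = 11:18 AM.
The post-show starts at 11:18 AM − 40 min = 10:38 AM.
That matches the stated 10:38 AM, so the schedule is consistent.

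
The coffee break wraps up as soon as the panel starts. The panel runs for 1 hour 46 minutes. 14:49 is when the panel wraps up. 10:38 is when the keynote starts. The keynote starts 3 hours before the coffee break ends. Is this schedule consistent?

The panel starts at 14:49 − 106 min = 13:03.
So the coffee break ends at 13:03.
The keynote starts at 13:03 − 180 min = 10:03.
But the keynote is also said to start at 10:38 — a 35-minute conflict.

No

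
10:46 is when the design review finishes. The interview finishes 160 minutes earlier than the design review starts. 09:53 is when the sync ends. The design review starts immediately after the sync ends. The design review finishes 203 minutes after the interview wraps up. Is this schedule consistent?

The design review starts at 09:53.
The interview ends at 09:53 − 160 min = 07:13.
The design review ends at 07:13 + 203 min = 10:36.
But the design review is also said to end at 10:46 — a 10-minute conflict.

No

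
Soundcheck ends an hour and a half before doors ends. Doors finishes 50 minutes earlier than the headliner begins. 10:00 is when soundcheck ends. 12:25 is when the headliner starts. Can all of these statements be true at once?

Doors ends at 12:25 − 50 min = 11:35.
Soundcheck ends at 11:35 − 90 min = 10:05.
But soundcheck is also said to end at 10:00 — a 5-minute conflict.

No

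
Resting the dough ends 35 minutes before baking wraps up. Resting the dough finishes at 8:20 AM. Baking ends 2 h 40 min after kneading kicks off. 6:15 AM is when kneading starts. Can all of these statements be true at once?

Yes

Baking ends at 6:15 AM + 160 min = 8:55 AM.
Resting the dough ends at 8:55 AM − 35 min = 8:20 AM.
That matches the stated 8:20 AM, so the schedule is consistent.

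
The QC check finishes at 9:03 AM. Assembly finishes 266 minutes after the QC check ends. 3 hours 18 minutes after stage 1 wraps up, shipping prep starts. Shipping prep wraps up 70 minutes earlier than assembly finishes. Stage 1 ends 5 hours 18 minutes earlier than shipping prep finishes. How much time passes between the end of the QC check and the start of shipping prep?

Assembly ends at 9:03 AM + 266 min = 1:29 PM.
Shipping prep ends at 1:29 PM − 70 min = 12:19 PM.
Stage 1 ends at 12:19 PM − 318 min = 7:01 AM.
Shipping prep starts at 7:01 AM + 198 min = 10:19 AM.
From 9:03 AM to 10:19 AM is 1 h 16 min.

1 h 16 min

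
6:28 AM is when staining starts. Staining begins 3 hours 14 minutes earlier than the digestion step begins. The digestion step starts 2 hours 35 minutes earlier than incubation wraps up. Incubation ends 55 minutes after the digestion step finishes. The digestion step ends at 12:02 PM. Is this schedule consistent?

No

Incubation ends at 12:02 PM + 55 min = 12:57 PM.
The digestion step starts at 12:57 PM − 155 min = 10:22 AM.
Staining starts at 10:22 AM − 194 min = 7:08 AM.
But staining is also said to start at 6:28 AM — a 40-minute conflict.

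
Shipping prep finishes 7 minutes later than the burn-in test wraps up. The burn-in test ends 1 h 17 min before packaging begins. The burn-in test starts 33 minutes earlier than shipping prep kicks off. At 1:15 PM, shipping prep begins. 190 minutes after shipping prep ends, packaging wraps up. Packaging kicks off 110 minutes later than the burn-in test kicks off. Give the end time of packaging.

4:32 PM

The burn-in test starts at 1:15 PM − 33 min = 12:42 PM.
Packaging starts at 12:42 PM + 110 min = 2:32 PM.
The burn-in test ends at 2:32 PM − 77 min = 1:15 PM.
Shipping prep ends at 1:15 PM + 7 min = 1:22 PM.
Packaging ends at 1:22 PM + 190 min = 4:32 PM.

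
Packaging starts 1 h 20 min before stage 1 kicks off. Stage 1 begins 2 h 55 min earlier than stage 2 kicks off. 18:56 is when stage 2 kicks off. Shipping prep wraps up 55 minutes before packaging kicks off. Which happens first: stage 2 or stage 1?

Stage 1 starts at 18:56 − 175 min = 16:01.
Stage 2 starts at 18:56 and stage 1 starts at 16:01, so stage 1 is first.

stage 1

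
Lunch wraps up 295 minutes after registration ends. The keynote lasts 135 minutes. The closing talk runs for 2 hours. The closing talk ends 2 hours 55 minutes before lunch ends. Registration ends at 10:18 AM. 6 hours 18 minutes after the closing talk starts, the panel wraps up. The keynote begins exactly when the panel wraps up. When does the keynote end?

6:51 PM

Lunch ends at 10:18 AM + 295 min = 3:13 PM.
The closing talk ends at 3:13 PM − 175 min = 12:18 PM.
The closing talk starts at 12:18 PM − 120 min = 10:18 AM.
The panel ends at 10:18 AM + 378 min = 4:36 PM.
So the keynote starts at 4:36 PM.
The keynote ends at 4:36 PM + 135 min = 6:51 PM.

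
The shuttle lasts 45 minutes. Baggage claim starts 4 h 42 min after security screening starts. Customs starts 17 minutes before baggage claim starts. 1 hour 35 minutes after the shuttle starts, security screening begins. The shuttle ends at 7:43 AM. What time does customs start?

12:58 PM

The shuttle starts at 7:43 AM − 45 min = 6:58 AM.
Security screening starts at 6:58 AM + 95 min = 8:33 AM.
Baggage claim starts at 8:33 AM + 282 min = 1:15 PM.
Customs starts at 1:15 PM − 17 min = 12:58 PM.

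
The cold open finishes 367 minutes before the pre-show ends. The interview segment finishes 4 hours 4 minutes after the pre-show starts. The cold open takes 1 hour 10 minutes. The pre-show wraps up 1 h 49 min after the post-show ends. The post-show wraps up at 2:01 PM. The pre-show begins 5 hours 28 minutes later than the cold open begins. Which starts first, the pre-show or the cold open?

the cold open

The pre-show ends at 2:01 PM + 109 min = 3:50 PM.
The cold open ends at 3:50 PM − 367 min = 9:43 AM.
The cold open starts at 9:43 AM − 70 min = 8:33 AM.
The pre-show starts at 8:33 AM + 328 min = 2:01 PM.
The pre-show starts at 2:01 PM and the cold open starts at 8:33 AM, so the cold open is first.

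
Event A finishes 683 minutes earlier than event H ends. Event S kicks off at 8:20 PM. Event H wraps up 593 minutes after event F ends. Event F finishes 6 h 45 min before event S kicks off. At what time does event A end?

12:05 PM

Event F ends at 8:20 PM − 405 min = 1:35 PM.
Event H ends at 1:35 PM + 593 min = 11:28 PM.
Event A ends at 11:28 PM − 683 min = 12:05 PM.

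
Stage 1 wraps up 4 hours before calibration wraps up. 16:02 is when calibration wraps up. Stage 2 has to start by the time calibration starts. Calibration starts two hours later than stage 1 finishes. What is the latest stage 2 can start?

Stage 1 ends at 16:02 − 240 min = 12:02.
Calibration starts at 12:02 + 120 min = 14:02.
Stage 2 is bounded by calibration, so the latest it can start is 14:02.

14:02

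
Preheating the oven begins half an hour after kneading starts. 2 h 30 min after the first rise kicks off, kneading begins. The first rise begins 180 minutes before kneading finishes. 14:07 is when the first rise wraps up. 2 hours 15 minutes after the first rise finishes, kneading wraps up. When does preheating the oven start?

Kneading ends at 14:07 + 135 min = 16:22.
The first rise starts at 16:22 − 180 min = 13:22.
Kneading starts at 13:22 + 150 min = 15:52.
Preheating the oven starts at 15:52 + 30 min = 16:22.

16:22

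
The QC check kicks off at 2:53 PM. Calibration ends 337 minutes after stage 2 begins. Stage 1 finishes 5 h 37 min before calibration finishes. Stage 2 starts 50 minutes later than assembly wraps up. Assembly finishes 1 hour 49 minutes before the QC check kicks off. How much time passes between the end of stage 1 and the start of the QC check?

59 minutes

Assembly ends at 2:53 PM − 109 min = 1:04 PM.
Stage 2 starts at 1:04 PM + 50 min = 1:54 PM.
Calibration ends at 1:54 PM + 337 min = 7:31 PM.
Stage 1 ends at 7:31 PM − 337 min = 1:54 PM.
From 1:54 PM to 2:53 PM is 59 minutes.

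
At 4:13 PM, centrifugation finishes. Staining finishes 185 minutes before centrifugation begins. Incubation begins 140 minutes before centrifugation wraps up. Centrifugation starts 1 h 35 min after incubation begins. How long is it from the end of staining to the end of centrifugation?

230 minutes

Incubation starts at 4:13 PM − 140 min = 1:53 PM.
Centrifugation starts at 1:53 PM + 95 min = 3:28 PM.
Staining ends at 3:28 PM − 185 min = 12:23 PM.
From 12:23 PM to 4:13 PM is 230 minutes.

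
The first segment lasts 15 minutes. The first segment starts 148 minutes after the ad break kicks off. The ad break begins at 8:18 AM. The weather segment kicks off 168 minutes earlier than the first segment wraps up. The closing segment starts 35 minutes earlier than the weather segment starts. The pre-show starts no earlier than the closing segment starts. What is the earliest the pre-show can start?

The first segment starts at 8:18 AM + 148 min = 10:46 AM.
The first segment ends at 10:46 AM + 15 min = 11:01 AM.
The weather segment starts at 11:01 AM − 168 min = 8:13 AM.
The closing segment starts at 8:13 AM − 35 min = 7:38 AM.
The pre-show is bounded by the closing segment, so the earliest it can start is 7:38 AM.

7:38 AM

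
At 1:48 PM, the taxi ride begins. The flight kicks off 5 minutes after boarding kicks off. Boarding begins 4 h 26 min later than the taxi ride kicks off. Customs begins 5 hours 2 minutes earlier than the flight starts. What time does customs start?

1:17 PM

Boarding starts at 1:48 PM + 266 min = 6:14 PM.
The flight starts at 6:14 PM + 5 min = 6:19 PM.
Customs starts at 6:19 PM − 302 min = 1:17 PM.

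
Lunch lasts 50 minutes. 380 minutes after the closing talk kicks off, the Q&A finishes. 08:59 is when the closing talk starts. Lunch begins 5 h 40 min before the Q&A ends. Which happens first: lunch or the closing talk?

The Q&A ends at 08:59 + 380 min = 15:19.
Lunch starts at 15:19 − 340 min = 09:39.
Lunch starts at 09:39 and the closing talk starts at 08:59, so the closing talk is first.

the closing talk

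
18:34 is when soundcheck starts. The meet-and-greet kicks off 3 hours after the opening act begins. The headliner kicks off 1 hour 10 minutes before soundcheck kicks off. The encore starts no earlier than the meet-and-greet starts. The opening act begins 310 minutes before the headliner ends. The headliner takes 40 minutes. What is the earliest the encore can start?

15:54

The headliner starts at 18:34 − 70 min = 17:24.
The headliner ends at 17:24 + 40 min = 18:04.
The opening act starts at 18:04 − 310 min = 12:54.
The meet-and-greet starts at 12:54 + 180 min = 15:54.
The encore is bounded by the meet-and-greet, so the earliest it can start is 15:54.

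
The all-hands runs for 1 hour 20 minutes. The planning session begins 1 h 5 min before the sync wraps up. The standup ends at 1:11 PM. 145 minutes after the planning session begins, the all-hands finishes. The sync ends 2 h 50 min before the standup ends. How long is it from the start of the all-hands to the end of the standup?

The sync ends at 1:11 PM − 170 min = 10:21 AM.
The planning session starts at 10:21 AM − 65 min = 9:16 AM.
The all-hands ends at 9:16 AM + 145 min = 11:41 AM.
The all-hands starts at 11:41 AM − 80 min = 10:21 AM.
From 10:21 AM to 1:11 PM is 2 hours 50 minutes.

2 hours 50 minutes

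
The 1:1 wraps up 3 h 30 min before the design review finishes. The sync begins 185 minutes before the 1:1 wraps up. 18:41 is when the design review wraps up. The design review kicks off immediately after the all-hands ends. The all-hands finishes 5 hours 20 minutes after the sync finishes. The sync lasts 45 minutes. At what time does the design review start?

18:11

The 1:1 ends at 18:41 − 210 min = 15:11.
The sync starts at 15:11 − 185 min = 12:06.
The sync ends at 12:06 + 45 min = 12:51.
The all-hands ends at 12:51 + 320 min = 18:11.
So the design review starts at 18:11.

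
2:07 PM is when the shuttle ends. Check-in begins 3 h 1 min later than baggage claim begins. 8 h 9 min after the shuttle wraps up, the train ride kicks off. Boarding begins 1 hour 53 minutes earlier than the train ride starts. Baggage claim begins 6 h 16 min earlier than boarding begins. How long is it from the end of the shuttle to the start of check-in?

3 hours 1 minute

The train ride starts at 2:07 PM + 489 min = 10:16 PM.
Boarding starts at 10:16 PM − 113 min = 8:23 PM.
Baggage claim starts at 8:23 PM − 376 min = 2:07 PM.
Check-in starts at 2:07 PM + 181 min = 5:08 PM.
From 2:07 PM to 5:08 PM is 3 hours 1 minute.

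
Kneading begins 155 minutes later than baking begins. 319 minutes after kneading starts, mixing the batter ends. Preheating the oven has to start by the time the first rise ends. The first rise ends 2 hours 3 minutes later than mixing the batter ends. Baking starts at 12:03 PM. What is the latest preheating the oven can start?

10:00 PM

Kneading starts at 12:03 PM + 155 min = 2:38 PM.
Mixing the batter ends at 2:38 PM + 319 min = 7:57 PM.
The first rise ends at 7:57 PM + 123 min = 10:00 PM.
Preheating the oven is bounded by the first rise, so the latest it can start is 10:00 PM.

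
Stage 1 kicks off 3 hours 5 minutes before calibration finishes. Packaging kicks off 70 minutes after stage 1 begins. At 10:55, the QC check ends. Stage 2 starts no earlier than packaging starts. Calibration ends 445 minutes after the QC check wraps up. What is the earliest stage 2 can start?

Calibration ends at 10:55 + 445 min = 18:20.
Stage 1 starts at 18:20 − 185 min = 15:15.
Packaging starts at 15:15 + 70 min = 16:25.
Stage 2 is bounded by packaging, so the earliest it can start is 16:25.

16:25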